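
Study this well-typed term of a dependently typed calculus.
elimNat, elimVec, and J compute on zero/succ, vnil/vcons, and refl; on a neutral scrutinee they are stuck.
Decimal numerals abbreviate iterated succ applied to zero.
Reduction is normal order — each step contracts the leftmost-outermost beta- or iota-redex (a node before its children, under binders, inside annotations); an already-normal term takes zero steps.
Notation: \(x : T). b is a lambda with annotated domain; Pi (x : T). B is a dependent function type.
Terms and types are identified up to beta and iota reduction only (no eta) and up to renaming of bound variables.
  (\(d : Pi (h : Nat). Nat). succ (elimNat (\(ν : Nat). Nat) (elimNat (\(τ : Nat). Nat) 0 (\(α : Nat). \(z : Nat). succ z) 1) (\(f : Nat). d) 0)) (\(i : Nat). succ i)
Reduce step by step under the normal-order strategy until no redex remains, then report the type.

normal-order reduction sequence:
  (\(d : Pi (h : Nat). Nat). succ (elimNat (\(ν : Nat). Nat) (elimNat (\(τ : Nat). Nat) 0 (\(α : Nat). \(z : Nat). succ z) 1) (\(f : Nat). d) 0)) (\(i : Nat). succ i)
  ~> succ (elimNat (\(d : Nat). Nat) (elimNat (\(h : Nat). Nat) 0 (\(ν : Nat). \(τ : Nat). succ τ) 1) (\(α : Nat). \(z : Nat). succ z) 0)
  ~> succ (elimNat (\(d : Nat). Nat) 0 (\(h : Nat). \(ν : Nat). succ ν) 1)
  ~> succ ((\(d : Nat). \(h : Nat). succ h) 0 (elimNat (\(ν : Nat). Nat) 0 (\(τ : Nat). \(α : Nat). succ α) 0))
  ~> succ ((\(d : Nat). succ d) (elimNat (\(h : Nat). Nat) 0 (\(ν : Nat). \(τ : Nat). succ τ) 0))
  ~> succ (succ (elimNat (\(d : Nat). Nat) 0 (\(h : Nat). \(ν : Nat). succ ν) 0))
  ~> 2
the term's type:
  Nat


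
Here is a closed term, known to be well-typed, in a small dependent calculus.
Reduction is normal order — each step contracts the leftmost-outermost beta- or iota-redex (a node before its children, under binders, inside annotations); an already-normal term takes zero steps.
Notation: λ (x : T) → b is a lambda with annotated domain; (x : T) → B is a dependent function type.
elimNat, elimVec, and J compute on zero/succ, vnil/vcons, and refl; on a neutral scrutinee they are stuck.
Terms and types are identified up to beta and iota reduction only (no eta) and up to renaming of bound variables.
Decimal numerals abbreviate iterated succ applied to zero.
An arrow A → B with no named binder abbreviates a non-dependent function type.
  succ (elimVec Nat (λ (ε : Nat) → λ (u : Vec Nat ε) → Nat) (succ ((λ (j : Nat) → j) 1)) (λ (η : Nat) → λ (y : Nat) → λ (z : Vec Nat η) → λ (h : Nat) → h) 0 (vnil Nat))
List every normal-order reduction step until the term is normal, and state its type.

reduction (normal order):
  succ (elimVec Nat (λ (ε : Nat) → λ (u : Vec Nat ε) → Nat) (succ ((λ (j : Nat) → j) 1)) (λ (η : Nat) → λ (y : Nat) → λ (z : Vec Nat η) → λ (h : Nat) → h) 0 (vnil Nat))
  ~> succ (succ ((λ (ε : Nat) → ε) 1))
  ~> 3
the term's type:
  Nat


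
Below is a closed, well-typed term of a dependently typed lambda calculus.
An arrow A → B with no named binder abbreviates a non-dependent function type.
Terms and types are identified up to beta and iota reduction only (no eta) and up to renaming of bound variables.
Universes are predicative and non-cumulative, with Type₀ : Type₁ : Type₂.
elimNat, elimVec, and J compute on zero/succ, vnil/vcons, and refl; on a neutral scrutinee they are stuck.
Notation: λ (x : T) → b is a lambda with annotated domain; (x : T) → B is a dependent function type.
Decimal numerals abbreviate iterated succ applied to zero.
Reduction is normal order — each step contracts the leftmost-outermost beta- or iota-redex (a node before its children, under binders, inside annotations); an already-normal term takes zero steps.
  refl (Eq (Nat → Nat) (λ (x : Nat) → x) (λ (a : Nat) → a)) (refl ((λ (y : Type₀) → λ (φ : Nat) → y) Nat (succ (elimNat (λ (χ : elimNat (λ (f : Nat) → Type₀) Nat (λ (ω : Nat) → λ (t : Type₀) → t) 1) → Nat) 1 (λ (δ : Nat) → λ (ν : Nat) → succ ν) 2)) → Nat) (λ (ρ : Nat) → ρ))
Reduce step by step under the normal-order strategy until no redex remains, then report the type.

reduction (normal order):
  refl (Eq (Nat → Nat) (λ (x : Nat) → x) (λ (a : Nat) → a)) (refl ((λ (y : Type₀) → λ (φ : Nat) → y) Nat (succ (elimNat (λ (χ : elimNat (λ (f : Nat) → Type₀) Nat (λ (ω : Nat) → λ (t : Type₀) → t) 1) → Nat) 1 (λ (δ : Nat) → λ (ν : Nat) → succ ν) 2)) → Nat) (λ (ρ : Nat) → ρ))
  ~> refl (Eq (Nat → Nat) (λ (x : Nat) → x) (λ (a : Nat) → a)) (refl ((λ (y : Nat) → Nat) (succ (elimNat (λ (φ : elimNat (λ (χ : Nat) → Type₀) Nat (λ (f : Nat) → λ (ω : Type₀) → ω) 1) → Nat) 1 (λ (t : Nat) → λ (δ : Nat) → succ δ) 2)) → Nat) (λ (ν : Nat) → ν))
  ~> refl (Eq (Nat → Nat) (λ (x : Nat) → x) (λ (a : Nat) → a)) (refl (Nat → Nat) (λ (y : Nat) → y))
type:
  Eq (Eq (Nat → Nat) (λ (x : Nat) → x) (λ (a : Nat) → a)) (refl (Nat → Nat) (λ (y : Nat) → y)) (refl (Nat → Nat) (λ (φ : Nat) → φ))


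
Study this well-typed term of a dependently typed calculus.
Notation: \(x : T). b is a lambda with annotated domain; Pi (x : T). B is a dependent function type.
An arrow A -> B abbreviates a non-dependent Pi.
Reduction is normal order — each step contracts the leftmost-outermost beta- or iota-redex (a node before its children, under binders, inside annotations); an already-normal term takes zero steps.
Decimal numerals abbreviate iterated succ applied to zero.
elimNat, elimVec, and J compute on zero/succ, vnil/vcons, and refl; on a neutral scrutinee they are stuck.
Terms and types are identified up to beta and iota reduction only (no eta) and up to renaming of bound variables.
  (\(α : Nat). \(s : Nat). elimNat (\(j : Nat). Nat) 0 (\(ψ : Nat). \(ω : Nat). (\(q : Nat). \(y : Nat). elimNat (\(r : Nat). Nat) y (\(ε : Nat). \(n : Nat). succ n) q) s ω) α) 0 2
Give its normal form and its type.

reduced normal form:
  0
type:
  Nat


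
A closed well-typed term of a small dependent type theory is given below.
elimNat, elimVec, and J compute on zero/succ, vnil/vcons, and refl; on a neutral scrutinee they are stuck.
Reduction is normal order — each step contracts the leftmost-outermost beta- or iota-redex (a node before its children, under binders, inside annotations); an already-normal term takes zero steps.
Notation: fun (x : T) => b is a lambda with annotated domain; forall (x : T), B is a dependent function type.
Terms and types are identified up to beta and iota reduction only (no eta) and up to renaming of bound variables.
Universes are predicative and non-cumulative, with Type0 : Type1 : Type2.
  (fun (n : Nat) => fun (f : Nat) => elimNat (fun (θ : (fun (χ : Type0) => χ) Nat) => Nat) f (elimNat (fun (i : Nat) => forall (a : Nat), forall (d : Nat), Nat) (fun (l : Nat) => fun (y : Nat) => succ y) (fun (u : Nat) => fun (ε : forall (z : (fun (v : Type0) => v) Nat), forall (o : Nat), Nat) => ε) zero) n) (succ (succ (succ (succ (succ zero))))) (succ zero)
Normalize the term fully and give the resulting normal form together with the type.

normal form:
  succ (succ (succ (succ (succ (succ zero)))))
type:
  Nat
observation: normalization takes exactly 23 steps under the normal-order strategy.


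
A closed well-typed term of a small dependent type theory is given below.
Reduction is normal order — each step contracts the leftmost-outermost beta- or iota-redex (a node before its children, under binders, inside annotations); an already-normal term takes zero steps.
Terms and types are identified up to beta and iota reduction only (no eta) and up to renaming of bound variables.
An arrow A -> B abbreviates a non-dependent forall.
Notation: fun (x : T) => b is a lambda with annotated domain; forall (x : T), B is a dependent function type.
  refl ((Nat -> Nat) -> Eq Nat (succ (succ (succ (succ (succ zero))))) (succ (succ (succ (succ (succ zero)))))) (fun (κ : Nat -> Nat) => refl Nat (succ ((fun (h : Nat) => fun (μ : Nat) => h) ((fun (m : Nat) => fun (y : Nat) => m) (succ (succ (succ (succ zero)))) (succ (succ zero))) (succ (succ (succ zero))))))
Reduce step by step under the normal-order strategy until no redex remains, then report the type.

reduction (normal order):
  refl ((Nat -> Nat) -> Eq Nat (succ (succ (succ (succ (succ zero))))) (succ (succ (succ (succ (succ zero)))))) (fun (κ : Nat -> Nat) => refl Nat (succ ((fun (h : Nat) => fun (μ : Nat) => h) ((fun (m : Nat) => fun (y : Nat) => m) (succ (succ (succ (succ zero)))) (succ (succ zero))) (succ (succ (succ zero))))))
  ~> refl ((Nat -> Nat) -> Eq Nat (succ (succ (succ (succ (succ zero))))) (succ (succ (succ (succ (succ zero)))))) (fun (κ : Nat -> Nat) => refl Nat (succ ((fun (h : Nat) => (fun (μ : Nat) => fun (m : Nat) => μ) (succ (succ (succ (succ zero)))) (succ (succ zero))) (succ (succ (succ zero))))))
  ~> refl ((Nat -> Nat) -> Eq Nat (succ (succ (succ (succ (succ zero))))) (succ (succ (succ (succ (succ zero)))))) (fun (κ : Nat -> Nat) => refl Nat (succ ((fun (h : Nat) => fun (μ : Nat) => h) (succ (succ (succ (succ zero)))) (succ (succ zero)))))
  ~> refl ((Nat -> Nat) -> Eq Nat (succ (succ (succ (succ (succ zero))))) (succ (succ (succ (succ (succ zero)))))) (fun (κ : Nat -> Nat) => refl Nat (succ ((fun (h : Nat) => succ (succ (succ (succ zero)))) (succ (succ zero)))))
  ~> refl ((Nat -> Nat) -> Eq Nat (succ (succ (succ (succ (succ zero))))) (succ (succ (succ (succ (succ zero)))))) (fun (κ : Nat -> Nat) => refl Nat (succ (succ (succ (succ (succ zero))))))
the term's type:
  Eq ((Nat -> Nat) -> Eq Nat (succ (succ (succ (succ (succ zero))))) (succ (succ (succ (succ (succ zero)))))) (fun (κ : Nat -> Nat) => refl Nat (succ (succ (succ (succ (succ zero)))))) (fun (h : Nat -> Nat) => refl Nat (succ (succ (succ (succ (succ zero))))))


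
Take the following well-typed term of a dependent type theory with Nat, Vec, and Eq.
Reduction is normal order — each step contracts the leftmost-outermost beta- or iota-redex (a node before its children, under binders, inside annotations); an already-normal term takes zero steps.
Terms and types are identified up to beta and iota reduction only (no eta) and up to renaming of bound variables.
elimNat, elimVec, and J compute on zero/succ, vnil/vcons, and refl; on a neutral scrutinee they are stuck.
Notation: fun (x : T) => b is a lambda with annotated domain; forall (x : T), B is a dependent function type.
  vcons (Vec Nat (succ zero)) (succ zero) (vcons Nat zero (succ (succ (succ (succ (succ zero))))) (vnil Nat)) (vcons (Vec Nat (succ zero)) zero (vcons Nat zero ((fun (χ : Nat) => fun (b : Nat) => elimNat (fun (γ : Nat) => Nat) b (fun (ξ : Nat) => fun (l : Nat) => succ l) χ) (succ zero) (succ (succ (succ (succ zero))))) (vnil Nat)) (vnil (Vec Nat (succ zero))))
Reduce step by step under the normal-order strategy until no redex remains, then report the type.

normal-order reduction:
  vcons (Vec Nat (succ zero)) (succ zero) (vcons Nat zero (succ (succ (succ (succ (succ zero))))) (vnil Nat)) (vcons (Vec Nat (succ zero)) zero (vcons Nat zero ((fun (χ : Nat) => fun (b : Nat) => elimNat (fun (γ : Nat) => Nat) b (fun (ξ : Nat) => fun (l : Nat) => succ l) χ) (succ zero) (succ (succ (succ (succ zero))))) (vnil Nat)) (vnil (Vec Nat (succ zero))))
  ~> vcons (Vec Nat (succ zero)) (succ zero) (vcons Nat zero (succ (succ (succ (succ (succ zero))))) (vnil Nat)) (vcons (Vec Nat (succ zero)) zero (vcons Nat zero ((fun (χ : Nat) => elimNat (fun (b : Nat) => Nat) χ (fun (γ : Nat) => fun (ξ : Nat) => succ ξ) (succ zero)) (succ (succ (succ (succ zero))))) (vnil Nat)) (vnil (Vec Nat (succ zero))))
  ~> vcons (Vec Nat (succ zero)) (succ zero) (vcons Nat zero (succ (succ (succ (succ (succ zero))))) (vnil Nat)) (vcons (Vec Nat (succ zero)) zero (vcons Nat zero (elimNat (fun (χ : Nat) => Nat) (succ (succ (succ (succ zero)))) (fun (b : Nat) => fun (γ : Nat) => succ γ) (succ zero)) (vnil Nat)) (vnil (Vec Nat (succ zero))))
  ~> vcons (Vec Nat (succ zero)) (succ zero) (vcons Nat zero (succ (succ (succ (succ (succ zero))))) (vnil Nat)) (vcons (Vec Nat (succ zero)) zero (vcons Nat zero ((fun (χ : Nat) => fun (b : Nat) => succ b) zero (elimNat (fun (γ : Nat) => Nat) (succ (succ (succ (succ zero)))) (fun (ξ : Nat) => fun (l : Nat) => succ l) zero)) (vnil Nat)) (vnil (Vec Nat (succ zero))))
  ~> vcons (Vec Nat (succ zero)) (succ zero) (vcons Nat zero (succ (succ (succ (succ (succ zero))))) (vnil Nat)) (vcons (Vec Nat (succ zero)) zero (vcons Nat zero ((fun (χ : Nat) => succ χ) (elimNat (fun (b : Nat) => Nat) (succ (succ (succ (succ zero)))) (fun (γ : Nat) => fun (ξ : Nat) => succ ξ) zero)) (vnil Nat)) (vnil (Vec Nat (succ zero))))
  ~> vcons (Vec Nat (succ zero)) (succ zero) (vcons Nat zero (succ (succ (succ (succ (succ zero))))) (vnil Nat)) (vcons (Vec Nat (succ zero)) zero (vcons Nat zero (succ (elimNat (fun (χ : Nat) => Nat) (succ (succ (succ (succ zero)))) (fun (b : Nat) => fun (γ : Nat) => succ γ) zero)) (vnil Nat)) (vnil (Vec Nat (succ zero))))
  ~> vcons (Vec Nat (succ zero)) (succ zero) (vcons Nat zero (succ (succ (succ (succ (succ zero))))) (vnil Nat)) (vcons (Vec Nat (succ zero)) zero (vcons Nat zero (succ (succ (succ (succ (succ zero))))) (vnil Nat)) (vnil (Vec Nat (succ zero))))
the term's type:
  Vec (Vec Nat (succ zero)) (succ (succ zero))


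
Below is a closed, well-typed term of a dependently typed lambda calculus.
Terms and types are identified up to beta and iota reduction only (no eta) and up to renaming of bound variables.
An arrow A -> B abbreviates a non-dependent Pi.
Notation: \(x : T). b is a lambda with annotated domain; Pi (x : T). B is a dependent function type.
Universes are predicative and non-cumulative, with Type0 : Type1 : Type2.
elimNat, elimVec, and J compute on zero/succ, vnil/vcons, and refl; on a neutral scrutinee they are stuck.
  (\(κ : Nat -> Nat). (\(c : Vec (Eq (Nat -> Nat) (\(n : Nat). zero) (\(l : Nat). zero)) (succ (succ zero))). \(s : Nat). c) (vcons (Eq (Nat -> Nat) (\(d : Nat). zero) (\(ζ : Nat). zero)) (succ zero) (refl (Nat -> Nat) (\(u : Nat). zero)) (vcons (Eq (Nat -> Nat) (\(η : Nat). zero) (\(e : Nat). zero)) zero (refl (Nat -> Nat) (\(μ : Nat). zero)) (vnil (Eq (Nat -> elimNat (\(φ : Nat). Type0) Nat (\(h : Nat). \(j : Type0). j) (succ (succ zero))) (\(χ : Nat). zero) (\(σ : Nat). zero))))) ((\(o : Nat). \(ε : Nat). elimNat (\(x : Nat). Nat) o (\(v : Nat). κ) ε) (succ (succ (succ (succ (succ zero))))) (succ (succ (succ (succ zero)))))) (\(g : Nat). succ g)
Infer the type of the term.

the term's type:
  Vec (Eq (Nat -> Nat) (\(κ : Nat). zero) (\(c : Nat). zero)) (succ (succ zero))


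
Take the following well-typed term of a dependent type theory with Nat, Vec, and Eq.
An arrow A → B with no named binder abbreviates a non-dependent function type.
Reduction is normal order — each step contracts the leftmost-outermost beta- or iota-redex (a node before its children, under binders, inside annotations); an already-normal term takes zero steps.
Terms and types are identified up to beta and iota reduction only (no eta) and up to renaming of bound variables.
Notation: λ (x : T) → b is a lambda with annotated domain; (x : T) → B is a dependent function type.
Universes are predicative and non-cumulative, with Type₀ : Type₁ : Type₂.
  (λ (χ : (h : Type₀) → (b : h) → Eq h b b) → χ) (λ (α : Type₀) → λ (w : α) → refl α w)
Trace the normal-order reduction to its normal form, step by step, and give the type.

normal-order reduction:
  (λ (χ : (h : Type₀) → (b : h) → Eq h b b) → χ) (λ (α : Type₀) → λ (w : α) → refl α w)
  ~> λ (χ : Type₀) → λ (h : χ) → refl χ h
type:
  (χ : Type₀) → (h : χ) → Eq χ h h


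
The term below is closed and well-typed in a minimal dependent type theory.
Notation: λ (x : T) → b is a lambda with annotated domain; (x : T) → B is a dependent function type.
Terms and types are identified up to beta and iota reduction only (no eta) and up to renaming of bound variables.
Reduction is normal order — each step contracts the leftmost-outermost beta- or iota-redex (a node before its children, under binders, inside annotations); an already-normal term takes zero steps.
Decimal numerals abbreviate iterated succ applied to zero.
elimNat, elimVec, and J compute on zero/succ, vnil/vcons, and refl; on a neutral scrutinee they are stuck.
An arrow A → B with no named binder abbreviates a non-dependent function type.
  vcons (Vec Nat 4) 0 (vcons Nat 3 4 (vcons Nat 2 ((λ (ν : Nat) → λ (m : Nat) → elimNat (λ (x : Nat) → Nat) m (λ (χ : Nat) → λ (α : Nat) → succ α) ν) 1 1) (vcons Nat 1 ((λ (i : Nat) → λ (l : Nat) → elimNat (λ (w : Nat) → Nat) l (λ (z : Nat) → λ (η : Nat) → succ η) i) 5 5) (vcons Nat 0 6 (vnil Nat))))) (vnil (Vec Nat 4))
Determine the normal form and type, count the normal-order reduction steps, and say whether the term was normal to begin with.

normal form:
  vcons (Vec Nat 4) 0 (vcons Nat 3 4 (vcons Nat 2 2 (vcons Nat 1 10 (vcons Nat 0 6 (vnil Nat))))) (vnil (Vec Nat 4))
type:
  Vec (Vec Nat 4) 1
normal-order step count: 24
term was already normal: no
first contracted redex: a beta-redex


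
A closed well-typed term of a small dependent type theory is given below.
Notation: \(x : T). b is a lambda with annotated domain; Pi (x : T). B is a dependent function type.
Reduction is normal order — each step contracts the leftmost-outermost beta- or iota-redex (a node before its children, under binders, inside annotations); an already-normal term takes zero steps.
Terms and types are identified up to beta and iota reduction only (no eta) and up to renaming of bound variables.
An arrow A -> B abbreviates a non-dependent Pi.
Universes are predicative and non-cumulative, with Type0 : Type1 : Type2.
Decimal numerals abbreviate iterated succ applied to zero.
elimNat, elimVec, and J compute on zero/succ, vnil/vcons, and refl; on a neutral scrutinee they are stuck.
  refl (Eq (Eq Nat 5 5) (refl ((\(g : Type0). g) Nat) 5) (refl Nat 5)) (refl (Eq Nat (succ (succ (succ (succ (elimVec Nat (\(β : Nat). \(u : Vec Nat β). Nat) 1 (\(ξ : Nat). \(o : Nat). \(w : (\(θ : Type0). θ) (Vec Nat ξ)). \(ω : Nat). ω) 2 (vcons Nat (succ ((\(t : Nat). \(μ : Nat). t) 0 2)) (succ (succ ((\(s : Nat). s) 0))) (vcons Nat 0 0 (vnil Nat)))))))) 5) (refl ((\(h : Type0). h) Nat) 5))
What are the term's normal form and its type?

normal form:
  refl (Eq (Eq Nat 5 5) (refl Nat 5) (refl Nat 5)) (refl (Eq Nat 5 5) (refl Nat 5))
the term's type:
  Eq (Eq (Eq Nat 5 5) (refl Nat 5) (refl Nat 5)) (refl (Eq Nat 5 5) (refl Nat 5)) (refl (Eq Nat 5 5) (refl Nat 5))


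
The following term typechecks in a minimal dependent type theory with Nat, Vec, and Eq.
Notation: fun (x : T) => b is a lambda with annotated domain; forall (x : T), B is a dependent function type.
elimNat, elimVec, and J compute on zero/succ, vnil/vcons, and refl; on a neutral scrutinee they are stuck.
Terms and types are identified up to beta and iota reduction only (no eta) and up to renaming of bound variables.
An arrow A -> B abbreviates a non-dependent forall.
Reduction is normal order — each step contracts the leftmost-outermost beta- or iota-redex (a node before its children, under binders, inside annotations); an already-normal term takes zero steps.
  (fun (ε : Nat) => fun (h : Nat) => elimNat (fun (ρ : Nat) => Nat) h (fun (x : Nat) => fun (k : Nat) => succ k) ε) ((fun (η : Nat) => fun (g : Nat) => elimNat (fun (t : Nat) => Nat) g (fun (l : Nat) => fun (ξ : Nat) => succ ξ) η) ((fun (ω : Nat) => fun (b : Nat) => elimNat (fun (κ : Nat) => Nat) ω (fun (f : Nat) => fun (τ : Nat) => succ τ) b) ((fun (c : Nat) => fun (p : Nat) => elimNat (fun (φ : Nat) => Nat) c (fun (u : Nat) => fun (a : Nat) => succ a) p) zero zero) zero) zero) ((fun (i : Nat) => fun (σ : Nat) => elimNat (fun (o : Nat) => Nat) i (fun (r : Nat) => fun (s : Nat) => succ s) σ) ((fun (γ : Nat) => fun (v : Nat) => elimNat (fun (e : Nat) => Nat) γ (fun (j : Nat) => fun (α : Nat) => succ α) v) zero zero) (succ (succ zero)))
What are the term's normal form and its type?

normal form:
  succ (succ zero)
inferred type:
  Nat


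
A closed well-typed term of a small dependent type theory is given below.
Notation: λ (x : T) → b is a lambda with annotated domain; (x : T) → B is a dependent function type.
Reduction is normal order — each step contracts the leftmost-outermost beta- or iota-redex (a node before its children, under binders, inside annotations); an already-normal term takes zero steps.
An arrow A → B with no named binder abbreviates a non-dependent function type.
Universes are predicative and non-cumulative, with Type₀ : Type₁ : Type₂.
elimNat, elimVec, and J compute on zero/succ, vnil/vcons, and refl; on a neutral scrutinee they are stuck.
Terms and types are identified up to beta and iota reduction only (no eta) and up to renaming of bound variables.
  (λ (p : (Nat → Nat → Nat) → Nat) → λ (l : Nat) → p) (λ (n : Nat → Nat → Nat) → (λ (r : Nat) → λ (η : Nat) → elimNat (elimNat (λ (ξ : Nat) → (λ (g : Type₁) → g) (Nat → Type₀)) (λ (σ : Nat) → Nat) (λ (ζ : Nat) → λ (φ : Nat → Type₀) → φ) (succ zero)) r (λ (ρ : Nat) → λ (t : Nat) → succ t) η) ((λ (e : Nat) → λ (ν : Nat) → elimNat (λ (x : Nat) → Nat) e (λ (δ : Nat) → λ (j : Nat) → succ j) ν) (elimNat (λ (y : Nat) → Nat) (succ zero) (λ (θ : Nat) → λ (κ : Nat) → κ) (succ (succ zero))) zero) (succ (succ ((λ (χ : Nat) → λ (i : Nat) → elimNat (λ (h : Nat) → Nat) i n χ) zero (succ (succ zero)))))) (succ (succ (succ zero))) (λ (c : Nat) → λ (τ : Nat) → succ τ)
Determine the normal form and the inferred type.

reduced normal form:
  succ (succ (succ (succ (succ zero))))
inferred type:
  Nat
observation: the first redex contracted is a beta-redex; the normal form is reached in 35 normal-order steps.


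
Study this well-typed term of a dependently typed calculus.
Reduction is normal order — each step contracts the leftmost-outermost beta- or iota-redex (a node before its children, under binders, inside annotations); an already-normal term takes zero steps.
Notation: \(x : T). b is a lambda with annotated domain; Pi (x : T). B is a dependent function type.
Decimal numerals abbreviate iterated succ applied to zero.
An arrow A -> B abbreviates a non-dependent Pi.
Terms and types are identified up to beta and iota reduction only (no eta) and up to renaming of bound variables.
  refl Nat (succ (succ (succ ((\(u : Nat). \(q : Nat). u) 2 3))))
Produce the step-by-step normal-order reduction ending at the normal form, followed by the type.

normal-order reduction:
  refl Nat (succ (succ (succ ((\(u : Nat). \(q : Nat). u) 2 3))))
  ~> refl Nat (succ (succ (succ ((\(u : Nat). 2) 3))))
  ~> refl Nat 5
type:
  Eq Nat 5 5


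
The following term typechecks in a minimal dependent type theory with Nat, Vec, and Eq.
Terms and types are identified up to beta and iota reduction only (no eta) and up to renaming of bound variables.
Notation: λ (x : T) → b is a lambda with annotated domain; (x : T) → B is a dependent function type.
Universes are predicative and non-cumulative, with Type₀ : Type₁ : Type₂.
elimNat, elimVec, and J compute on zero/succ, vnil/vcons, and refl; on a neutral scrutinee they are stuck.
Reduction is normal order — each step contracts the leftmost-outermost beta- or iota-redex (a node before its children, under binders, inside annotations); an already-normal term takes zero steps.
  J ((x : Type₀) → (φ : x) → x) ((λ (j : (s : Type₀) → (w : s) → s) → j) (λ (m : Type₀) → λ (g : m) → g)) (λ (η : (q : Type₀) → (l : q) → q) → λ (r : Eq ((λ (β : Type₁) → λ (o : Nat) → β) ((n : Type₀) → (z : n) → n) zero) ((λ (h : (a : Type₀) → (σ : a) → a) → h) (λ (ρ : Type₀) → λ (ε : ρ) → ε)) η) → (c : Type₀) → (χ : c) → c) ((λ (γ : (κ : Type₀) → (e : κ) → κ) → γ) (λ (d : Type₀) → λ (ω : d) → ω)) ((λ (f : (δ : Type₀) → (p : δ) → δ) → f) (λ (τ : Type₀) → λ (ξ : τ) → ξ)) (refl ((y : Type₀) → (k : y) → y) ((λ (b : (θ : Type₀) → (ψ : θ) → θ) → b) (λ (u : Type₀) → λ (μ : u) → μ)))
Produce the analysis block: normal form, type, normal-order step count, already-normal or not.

resulting normal form:
  λ (x : Type₀) → λ (φ : x) → φ
type:
  (x : Type₀) → (φ : x) → x
normal-order step count: 2
started in normal form: no
first contracted redex: a J iota-redex


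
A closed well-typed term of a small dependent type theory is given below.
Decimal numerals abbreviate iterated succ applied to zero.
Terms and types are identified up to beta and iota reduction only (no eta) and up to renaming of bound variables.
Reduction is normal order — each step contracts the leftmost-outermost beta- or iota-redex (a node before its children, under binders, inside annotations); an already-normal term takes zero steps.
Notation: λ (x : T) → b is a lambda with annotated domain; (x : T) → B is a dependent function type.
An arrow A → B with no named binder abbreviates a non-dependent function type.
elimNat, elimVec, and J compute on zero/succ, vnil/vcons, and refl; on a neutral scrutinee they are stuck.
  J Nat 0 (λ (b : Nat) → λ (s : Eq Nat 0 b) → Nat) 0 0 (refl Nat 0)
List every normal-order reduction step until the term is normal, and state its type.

normal-order reduction:
  J Nat 0 (λ (b : Nat) → λ (s : Eq Nat 0 b) → Nat) 0 0 (refl Nat 0)
  ~> 0
type:
  Nat


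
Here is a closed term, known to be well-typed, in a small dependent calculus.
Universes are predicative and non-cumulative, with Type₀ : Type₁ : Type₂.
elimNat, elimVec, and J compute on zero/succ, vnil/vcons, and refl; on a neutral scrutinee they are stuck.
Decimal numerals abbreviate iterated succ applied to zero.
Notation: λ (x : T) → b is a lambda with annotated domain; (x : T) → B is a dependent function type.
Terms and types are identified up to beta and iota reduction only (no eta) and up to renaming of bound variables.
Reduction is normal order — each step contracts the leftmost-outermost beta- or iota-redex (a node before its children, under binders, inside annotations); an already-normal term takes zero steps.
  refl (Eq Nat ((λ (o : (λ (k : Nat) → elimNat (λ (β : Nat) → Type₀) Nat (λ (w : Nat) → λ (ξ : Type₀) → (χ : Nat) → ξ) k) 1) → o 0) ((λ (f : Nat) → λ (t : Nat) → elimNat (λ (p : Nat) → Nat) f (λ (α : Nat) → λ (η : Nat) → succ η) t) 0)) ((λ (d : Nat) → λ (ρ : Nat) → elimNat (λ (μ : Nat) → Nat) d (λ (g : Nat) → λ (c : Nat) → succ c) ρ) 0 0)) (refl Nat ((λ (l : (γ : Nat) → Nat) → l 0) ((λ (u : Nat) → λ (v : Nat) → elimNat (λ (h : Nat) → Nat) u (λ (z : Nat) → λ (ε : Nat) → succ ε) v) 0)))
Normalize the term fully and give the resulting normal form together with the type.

resulting normal form:
  refl (Eq Nat 0 0) (refl Nat 0)
type:
  Eq (Eq Nat 0 0) (refl Nat 0) (refl Nat 0)
observation: the leftmost-outermost redex is a beta-redex, and normalization takes 11 steps.


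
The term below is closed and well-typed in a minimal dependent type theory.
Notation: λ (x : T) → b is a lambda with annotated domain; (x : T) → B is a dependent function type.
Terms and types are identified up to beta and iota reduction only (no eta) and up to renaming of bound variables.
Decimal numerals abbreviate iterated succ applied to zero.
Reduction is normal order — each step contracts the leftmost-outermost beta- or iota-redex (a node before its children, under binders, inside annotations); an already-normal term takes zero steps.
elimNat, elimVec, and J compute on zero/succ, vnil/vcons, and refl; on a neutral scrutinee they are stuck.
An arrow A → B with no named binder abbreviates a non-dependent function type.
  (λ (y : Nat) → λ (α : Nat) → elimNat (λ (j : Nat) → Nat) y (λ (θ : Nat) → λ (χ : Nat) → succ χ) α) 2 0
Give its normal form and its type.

resulting normal form:
  2
the term's type:
  Nat
observation: 3 normal-order steps separate the term from its normal form.


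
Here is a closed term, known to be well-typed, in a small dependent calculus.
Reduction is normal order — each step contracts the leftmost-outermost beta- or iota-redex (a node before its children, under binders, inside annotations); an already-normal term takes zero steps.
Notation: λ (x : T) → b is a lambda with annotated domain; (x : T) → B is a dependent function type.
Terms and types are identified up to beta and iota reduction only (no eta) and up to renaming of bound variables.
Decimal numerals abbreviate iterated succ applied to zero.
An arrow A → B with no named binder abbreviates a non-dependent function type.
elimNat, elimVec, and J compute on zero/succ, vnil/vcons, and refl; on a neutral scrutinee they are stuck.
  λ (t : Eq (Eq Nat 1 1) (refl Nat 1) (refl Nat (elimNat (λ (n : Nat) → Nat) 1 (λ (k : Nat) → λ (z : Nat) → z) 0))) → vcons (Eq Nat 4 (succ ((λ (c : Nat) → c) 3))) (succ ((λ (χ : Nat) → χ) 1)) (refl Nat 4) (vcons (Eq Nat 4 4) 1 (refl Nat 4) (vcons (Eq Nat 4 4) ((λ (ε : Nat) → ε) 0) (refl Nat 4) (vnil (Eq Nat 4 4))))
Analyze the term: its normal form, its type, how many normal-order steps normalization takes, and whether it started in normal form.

reduced normal form:
  λ (t : Eq (Eq Nat 1 1) (refl Nat 1) (refl Nat 1)) → vcons (Eq Nat 4 4) 2 (refl Nat 4) (vcons (Eq Nat 4 4) 1 (refl Nat 4) (vcons (Eq Nat 4 4) 0 (refl Nat 4) (vnil (Eq Nat 4 4))))
the term's type:
  Eq (Eq Nat 1 1) (refl Nat 1) (refl Nat 1) → Vec (Eq Nat 4 4) 3
reduction steps (normal order): 4
started in normal form: no
first redex: an elimNat iota-redex


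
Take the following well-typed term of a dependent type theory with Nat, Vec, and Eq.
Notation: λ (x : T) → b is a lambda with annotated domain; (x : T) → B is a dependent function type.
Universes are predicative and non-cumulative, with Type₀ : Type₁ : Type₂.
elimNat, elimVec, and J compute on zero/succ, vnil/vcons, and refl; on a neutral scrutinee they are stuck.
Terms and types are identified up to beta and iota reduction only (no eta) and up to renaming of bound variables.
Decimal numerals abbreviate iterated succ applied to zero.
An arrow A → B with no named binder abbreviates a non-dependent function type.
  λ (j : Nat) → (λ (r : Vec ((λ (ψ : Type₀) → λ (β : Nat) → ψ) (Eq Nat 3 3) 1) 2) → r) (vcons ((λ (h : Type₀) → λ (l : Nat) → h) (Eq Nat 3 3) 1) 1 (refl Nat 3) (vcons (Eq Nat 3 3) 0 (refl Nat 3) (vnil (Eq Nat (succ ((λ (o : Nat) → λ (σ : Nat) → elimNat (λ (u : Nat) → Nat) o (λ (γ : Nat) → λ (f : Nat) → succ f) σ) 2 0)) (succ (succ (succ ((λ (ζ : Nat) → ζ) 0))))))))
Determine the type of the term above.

type:
  Nat → Vec (Eq Nat 3 3) 2


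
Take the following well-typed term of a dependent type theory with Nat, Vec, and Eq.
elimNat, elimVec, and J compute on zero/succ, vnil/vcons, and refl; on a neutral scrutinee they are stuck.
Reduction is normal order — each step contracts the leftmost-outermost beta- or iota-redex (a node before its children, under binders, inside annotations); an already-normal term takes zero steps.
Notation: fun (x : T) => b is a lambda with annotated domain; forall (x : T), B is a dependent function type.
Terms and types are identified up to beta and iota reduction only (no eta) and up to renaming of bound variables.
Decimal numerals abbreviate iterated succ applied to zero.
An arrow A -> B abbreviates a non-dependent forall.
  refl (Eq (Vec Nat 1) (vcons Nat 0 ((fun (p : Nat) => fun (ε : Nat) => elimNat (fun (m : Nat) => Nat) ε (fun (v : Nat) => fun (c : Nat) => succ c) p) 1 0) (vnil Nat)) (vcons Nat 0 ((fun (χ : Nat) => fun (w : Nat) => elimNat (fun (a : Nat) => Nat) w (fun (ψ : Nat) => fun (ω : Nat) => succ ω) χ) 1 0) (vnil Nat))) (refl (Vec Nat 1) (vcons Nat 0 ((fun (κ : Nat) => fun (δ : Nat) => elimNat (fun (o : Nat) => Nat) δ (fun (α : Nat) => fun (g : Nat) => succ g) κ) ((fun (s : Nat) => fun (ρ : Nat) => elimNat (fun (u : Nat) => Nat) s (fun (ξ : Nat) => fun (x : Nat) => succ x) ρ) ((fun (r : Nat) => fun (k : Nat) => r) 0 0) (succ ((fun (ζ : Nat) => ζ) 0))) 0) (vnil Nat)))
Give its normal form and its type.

reduced normal form:
  refl (Eq (Vec Nat 1) (vcons Nat 0 1 (vnil Nat)) (vcons Nat 0 1 (vnil Nat))) (refl (Vec Nat 1) (vcons Nat 0 1 (vnil Nat)))
type:
  Eq (Eq (Vec Nat 1) (vcons Nat 0 1 (vnil Nat)) (vcons Nat 0 1 (vnil Nat))) (refl (Vec Nat 1) (vcons Nat 0 1 (vnil Nat))) (refl (Vec Nat 1) (vcons Nat 0 1 (vnil Nat)))
observation: the term reaches its normal form after 27 normal-order steps.


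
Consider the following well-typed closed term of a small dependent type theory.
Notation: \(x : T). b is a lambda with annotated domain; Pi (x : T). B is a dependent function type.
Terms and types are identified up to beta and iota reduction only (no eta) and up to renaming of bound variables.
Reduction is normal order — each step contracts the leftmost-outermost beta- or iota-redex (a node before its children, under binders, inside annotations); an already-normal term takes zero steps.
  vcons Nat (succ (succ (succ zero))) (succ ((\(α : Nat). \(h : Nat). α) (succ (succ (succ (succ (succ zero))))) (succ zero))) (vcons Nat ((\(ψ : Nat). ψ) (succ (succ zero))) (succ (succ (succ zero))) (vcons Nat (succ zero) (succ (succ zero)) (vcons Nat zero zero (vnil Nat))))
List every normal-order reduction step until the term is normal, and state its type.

normal-order reduction:
  vcons Nat (succ (succ (succ zero))) (succ ((\(α : Nat). \(h : Nat). α) (succ (succ (succ (succ (succ zero))))) (succ zero))) (vcons Nat ((\(ψ : Nat). ψ) (succ (succ zero))) (succ (succ (succ zero))) (vcons Nat (succ zero) (succ (succ zero)) (vcons Nat zero zero (vnil Nat))))
  ~> vcons Nat (succ (succ (succ zero))) (succ ((\(α : Nat). succ (succ (succ (succ (succ zero))))) (succ zero))) (vcons Nat ((\(h : Nat). h) (succ (succ zero))) (succ (succ (succ zero))) (vcons Nat (succ zero) (succ (succ zero)) (vcons Nat zero zero (vnil Nat))))
  ~> vcons Nat (succ (succ (succ zero))) (succ (succ (succ (succ (succ (succ zero)))))) (vcons Nat ((\(α : Nat). α) (succ (succ zero))) (succ (succ (succ zero))) (vcons Nat (succ zero) (succ (succ zero)) (vcons Nat zero zero (vnil Nat))))
  ~> vcons Nat (succ (succ (succ zero))) (succ (succ (succ (succ (succ (succ zero)))))) (vcons Nat (succ (succ zero)) (succ (succ (succ zero))) (vcons Nat (succ zero) (succ (succ zero)) (vcons Nat zero zero (vnil Nat))))
type:
  Vec Nat (succ (succ (succ (succ zero))))


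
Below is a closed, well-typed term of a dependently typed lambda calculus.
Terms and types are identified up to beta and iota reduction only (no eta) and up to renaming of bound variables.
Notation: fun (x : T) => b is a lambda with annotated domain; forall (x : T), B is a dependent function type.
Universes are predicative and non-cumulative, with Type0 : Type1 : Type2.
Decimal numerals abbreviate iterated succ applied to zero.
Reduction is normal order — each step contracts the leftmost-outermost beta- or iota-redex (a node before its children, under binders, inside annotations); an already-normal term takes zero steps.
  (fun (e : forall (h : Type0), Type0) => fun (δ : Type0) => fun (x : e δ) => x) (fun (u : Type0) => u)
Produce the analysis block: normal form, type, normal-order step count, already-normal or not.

normal form:
  fun (e : Type0) => fun (h : e) => h
inferred type:
  forall (e : Type0), forall (h : e), e
reduction steps (normal order): 2
already normal: no
first contracted redex: a beta-redex


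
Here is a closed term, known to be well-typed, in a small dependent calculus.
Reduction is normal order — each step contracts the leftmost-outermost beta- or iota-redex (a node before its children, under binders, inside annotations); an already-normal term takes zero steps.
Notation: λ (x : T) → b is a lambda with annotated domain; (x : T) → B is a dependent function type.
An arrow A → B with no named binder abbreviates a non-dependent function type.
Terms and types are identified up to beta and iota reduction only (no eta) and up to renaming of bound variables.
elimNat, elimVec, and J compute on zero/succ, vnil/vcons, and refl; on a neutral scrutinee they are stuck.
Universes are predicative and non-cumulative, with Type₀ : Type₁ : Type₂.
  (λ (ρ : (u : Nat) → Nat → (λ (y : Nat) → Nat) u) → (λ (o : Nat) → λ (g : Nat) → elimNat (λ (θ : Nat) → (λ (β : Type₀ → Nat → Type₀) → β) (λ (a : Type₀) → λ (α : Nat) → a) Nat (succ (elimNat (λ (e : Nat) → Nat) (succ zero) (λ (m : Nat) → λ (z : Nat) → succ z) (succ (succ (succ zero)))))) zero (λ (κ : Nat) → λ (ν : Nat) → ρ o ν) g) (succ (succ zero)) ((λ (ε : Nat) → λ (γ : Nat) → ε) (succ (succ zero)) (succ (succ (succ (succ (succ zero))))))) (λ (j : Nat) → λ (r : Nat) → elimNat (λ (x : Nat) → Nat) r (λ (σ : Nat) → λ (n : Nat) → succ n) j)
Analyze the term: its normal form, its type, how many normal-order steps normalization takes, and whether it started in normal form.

resulting normal form:
  succ (succ (succ (succ zero)))
the term's type:
  Nat
steps to reach normal form (normal order): 24
term was already normal: no
first redex: a beta-redex


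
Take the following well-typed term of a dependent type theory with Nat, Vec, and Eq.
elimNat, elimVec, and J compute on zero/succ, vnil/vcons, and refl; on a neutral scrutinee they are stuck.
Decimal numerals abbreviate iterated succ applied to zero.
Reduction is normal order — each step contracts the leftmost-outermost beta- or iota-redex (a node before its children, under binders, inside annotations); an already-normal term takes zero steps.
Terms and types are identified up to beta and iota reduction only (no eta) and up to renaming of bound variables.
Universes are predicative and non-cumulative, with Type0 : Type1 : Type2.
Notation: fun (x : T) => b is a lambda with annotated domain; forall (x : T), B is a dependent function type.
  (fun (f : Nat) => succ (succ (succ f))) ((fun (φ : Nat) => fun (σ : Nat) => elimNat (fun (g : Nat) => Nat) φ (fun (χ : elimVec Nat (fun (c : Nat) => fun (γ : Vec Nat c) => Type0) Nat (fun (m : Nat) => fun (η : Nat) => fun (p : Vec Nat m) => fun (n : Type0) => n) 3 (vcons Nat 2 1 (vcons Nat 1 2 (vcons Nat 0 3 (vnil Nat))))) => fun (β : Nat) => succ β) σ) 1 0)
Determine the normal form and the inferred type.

resulting normal form:
  4
type:
  Nat
observation: the leftmost-outermost redex is a beta-redex, and normalization takes 4 steps.


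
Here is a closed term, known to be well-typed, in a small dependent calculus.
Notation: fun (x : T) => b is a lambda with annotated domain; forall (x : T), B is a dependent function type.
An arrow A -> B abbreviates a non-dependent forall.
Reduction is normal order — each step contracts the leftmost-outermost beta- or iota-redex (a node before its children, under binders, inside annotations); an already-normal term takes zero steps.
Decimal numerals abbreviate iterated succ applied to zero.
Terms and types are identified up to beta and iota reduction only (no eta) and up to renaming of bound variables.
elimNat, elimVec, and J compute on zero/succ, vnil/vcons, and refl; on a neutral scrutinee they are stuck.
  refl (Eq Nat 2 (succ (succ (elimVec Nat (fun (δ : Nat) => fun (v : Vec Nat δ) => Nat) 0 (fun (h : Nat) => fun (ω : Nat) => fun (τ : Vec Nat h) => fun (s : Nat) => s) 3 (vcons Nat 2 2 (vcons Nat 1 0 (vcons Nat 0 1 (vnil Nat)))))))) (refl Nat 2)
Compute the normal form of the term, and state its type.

normal form:
  refl (Eq Nat 2 2) (refl Nat 2)
inferred type:
  Eq (Eq Nat 2 2) (refl Nat 2) (refl Nat 2)
observation: 16 normal-order steps normalize the term, beginning with an elimVec iota-redex.


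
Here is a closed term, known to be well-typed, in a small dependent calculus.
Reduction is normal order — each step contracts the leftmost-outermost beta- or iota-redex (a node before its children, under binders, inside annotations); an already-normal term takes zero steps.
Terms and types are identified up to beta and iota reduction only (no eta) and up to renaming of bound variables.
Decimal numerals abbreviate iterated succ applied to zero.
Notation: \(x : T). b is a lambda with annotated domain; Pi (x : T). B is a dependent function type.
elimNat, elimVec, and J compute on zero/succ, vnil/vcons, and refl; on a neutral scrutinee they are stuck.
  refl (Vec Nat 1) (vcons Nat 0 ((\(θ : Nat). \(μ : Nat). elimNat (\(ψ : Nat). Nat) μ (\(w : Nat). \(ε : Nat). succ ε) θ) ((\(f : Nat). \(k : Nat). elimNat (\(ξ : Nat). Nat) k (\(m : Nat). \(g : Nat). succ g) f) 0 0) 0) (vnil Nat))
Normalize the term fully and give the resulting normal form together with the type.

reduced normal form:
  refl (Vec Nat 1) (vcons Nat 0 0 (vnil Nat))
type:
  Eq (Vec Nat 1) (vcons Nat 0 0 (vnil Nat)) (vcons Nat 0 0 (vnil Nat))
observation: reduction starts at a beta-redex, and 6 normal-order steps reach the normal form.
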